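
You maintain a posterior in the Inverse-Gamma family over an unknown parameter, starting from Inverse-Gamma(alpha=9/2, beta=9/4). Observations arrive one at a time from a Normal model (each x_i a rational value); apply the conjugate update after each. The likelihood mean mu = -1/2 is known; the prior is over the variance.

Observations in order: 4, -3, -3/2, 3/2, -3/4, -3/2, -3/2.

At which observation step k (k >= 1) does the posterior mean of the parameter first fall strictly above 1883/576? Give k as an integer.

k = 2

obs 1: x=4 → posterior Inverse-Gamma(5, 99/8)
obs 2: x=-3 → posterior Inverse-Gamma(11/2, 31/2)
obs 3: x=-3/2 → posterior Inverse-Gamma(6, 16)
obs 4: x=3/2 → posterior Inverse-Gamma(13/2, 18)
obs 5: x=-3/4 → posterior Inverse-Gamma(7, 577/32)
obs 6: x=-3/2 → posterior Inverse-Gamma(15/2, 593/32)
obs 7: x=-3/2 → posterior Inverse-Gamma(8, 609/32)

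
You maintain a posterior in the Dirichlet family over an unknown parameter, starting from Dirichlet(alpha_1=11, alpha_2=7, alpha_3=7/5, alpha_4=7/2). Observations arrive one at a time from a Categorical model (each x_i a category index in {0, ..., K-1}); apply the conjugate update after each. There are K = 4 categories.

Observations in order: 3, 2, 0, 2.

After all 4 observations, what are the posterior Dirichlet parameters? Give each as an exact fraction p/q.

obs 1: x=3 → posterior Dirichlet(11, 7, 7/5, 9/2)
obs 2: x=2 → posterior Dirichlet(11, 7, 12/5, 9/2)
obs 3: x=0 → posterior Dirichlet(12, 7, 12/5, 9/2)
obs 4: x=2 → posterior Dirichlet(12, 7, 17/5, 9/2)

alpha_1=12, alpha_2=7, alpha_3=17/5, alpha_4=9/2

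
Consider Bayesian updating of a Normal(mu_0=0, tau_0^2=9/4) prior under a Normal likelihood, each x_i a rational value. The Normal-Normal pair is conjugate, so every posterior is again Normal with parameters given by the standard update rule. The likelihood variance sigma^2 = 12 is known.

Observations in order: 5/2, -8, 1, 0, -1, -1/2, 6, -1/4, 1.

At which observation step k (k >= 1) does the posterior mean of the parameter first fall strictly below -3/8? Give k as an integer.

obs 1: x=5/2 → posterior Normal(15/38, 36/19)
obs 2: x=-8 → posterior Normal(-3/4, 18/11)
obs 3: x=1 → posterior Normal(-27/50, 36/25)
obs 4: x=0 → posterior Normal(-27/56, 9/7)
obs 5: x=-1 → posterior Normal(-33/62, 36/31)
obs 6: x=-1/2 → posterior Normal(-9/17, 18/17)
obs 7: x=6 → posterior Normal(0, 36/37)
obs 8: x=-1/4 → posterior Normal(-3/160, 9/10)
obs 9: x=1 → posterior Normal(9/172, 36/43)

k = 2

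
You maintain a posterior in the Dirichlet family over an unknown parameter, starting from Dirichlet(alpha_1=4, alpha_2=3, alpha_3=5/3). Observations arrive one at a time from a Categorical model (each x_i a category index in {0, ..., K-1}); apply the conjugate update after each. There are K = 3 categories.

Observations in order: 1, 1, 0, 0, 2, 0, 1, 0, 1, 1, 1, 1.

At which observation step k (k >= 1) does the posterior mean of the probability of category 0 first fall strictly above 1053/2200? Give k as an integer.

obs 1: x=1 → posterior Dirichlet(4, 4, 5/3)
obs 2: x=1 → posterior Dirichlet(4, 5, 5/3)
obs 3: x=0 → posterior Dirichlet(5, 5, 5/3)
obs 4: x=0 → posterior Dirichlet(6, 5, 5/3)
obs 5: x=2 → posterior Dirichlet(6, 5, 8/3)
obs 6: x=0 → posterior Dirichlet(7, 5, 8/3)
obs 7: x=1 → posterior Dirichlet(7, 6, 8/3)
obs 8: x=0 → posterior Dirichlet(8, 6, 8/3)
obs 9: x=1 → posterior Dirichlet(8, 7, 8/3)
obs 10: x=1 → posterior Dirichlet(8, 8, 8/3)
obs 11: x=1 → posterior Dirichlet(8, 9, 8/3)
obs 12: x=1 → posterior Dirichlet(8, 10, 8/3)

k = 8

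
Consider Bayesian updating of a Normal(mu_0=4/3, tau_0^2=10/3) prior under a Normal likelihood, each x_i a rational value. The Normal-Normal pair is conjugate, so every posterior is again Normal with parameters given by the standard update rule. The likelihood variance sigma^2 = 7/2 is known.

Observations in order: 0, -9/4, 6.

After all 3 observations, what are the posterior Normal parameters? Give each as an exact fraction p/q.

mu_0=103/81, tau_0^2=70/81

obs 1: x=0 → posterior Normal(28/41, 70/41)
obs 2: x=-9/4 → posterior Normal(-17/61, 70/61)
obs 3: x=6 → posterior Normal(103/81, 70/81)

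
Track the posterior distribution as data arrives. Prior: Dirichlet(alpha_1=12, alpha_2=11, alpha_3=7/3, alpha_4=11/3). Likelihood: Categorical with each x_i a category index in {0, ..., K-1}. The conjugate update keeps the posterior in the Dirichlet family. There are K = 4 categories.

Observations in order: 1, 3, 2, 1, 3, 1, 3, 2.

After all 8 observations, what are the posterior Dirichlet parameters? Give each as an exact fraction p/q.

alpha_1=12, alpha_2=14, alpha_3=13/3, alpha_4=20/3

obs 1: x=1 → posterior Dirichlet(12, 12, 7/3, 11/3)
obs 2: x=3 → posterior Dirichlet(12, 12, 7/3, 14/3)
obs 3: x=2 → posterior Dirichlet(12, 12, 10/3, 14/3)
obs 4: x=1 → posterior Dirichlet(12, 13, 10/3, 14/3)
obs 5: x=3 → posterior Dirichlet(12, 13, 10/3, 17/3)
obs 6: x=1 → posterior Dirichlet(12, 14, 10/3, 17/3)
obs 7: x=3 → posterior Dirichlet(12, 14, 10/3, 20/3)
obs 8: x=2 → posterior Dirichlet(12, 14, 13/3, 20/3)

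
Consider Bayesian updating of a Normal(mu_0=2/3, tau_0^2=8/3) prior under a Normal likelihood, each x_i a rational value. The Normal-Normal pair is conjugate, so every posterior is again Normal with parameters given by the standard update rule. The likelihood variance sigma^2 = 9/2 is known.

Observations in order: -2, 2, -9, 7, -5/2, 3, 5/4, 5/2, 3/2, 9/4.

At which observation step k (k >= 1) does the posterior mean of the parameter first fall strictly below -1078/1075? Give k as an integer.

k = 3

obs 1: x=-2 → posterior Normal(-14/43, 72/43)
obs 2: x=2 → posterior Normal(18/59, 72/59)
obs 3: x=-9 → posterior Normal(-42/25, 24/25)
obs 4: x=7 → posterior Normal(-2/13, 72/91)
obs 5: x=-5/2 → posterior Normal(-54/107, 72/107)
obs 6: x=3 → posterior Normal(-2/41, 24/41)
obs 7: x=5/4 → posterior Normal(14/139, 72/139)
obs 8: x=5/2 → posterior Normal(54/155, 72/155)
obs 9: x=3/2 → posterior Normal(26/57, 8/19)
obs 10: x=9/4 → posterior Normal(114/187, 72/187)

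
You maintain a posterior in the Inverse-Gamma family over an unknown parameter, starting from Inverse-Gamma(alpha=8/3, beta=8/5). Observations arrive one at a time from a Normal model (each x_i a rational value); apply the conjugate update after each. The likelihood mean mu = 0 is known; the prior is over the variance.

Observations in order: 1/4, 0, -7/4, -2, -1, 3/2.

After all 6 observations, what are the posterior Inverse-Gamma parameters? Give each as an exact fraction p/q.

alpha=17/3, beta=543/80

obs 1: x=1/4 → posterior Inverse-Gamma(19/6, 261/160)
obs 2: x=0 → posterior Inverse-Gamma(11/3, 261/160)
obs 3: x=-7/4 → posterior Inverse-Gamma(25/6, 253/80)
obs 4: x=-2 → posterior Inverse-Gamma(14/3, 413/80)
obs 5: x=-1 → posterior Inverse-Gamma(31/6, 453/80)
obs 6: x=3/2 → posterior Inverse-Gamma(17/3, 543/80)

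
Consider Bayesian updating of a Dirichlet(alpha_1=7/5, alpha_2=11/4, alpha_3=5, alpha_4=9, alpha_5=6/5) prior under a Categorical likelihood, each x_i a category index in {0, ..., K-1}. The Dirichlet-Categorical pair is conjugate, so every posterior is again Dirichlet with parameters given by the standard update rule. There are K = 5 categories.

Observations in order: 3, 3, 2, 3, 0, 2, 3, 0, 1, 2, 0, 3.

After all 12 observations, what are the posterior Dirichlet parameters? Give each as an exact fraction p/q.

alpha_1=22/5, alpha_2=15/4, alpha_3=8, alpha_4=14, alpha_5=6/5

obs 1: x=3 → posterior Dirichlet(7/5, 11/4, 5, 10, 6/5)
obs 2: x=3 → posterior Dirichlet(7/5, 11/4, 5, 11, 6/5)
obs 3: x=2 → posterior Dirichlet(7/5, 11/4, 6, 11, 6/5)
obs 4: x=3 → posterior Dirichlet(7/5, 11/4, 6, 12, 6/5)
obs 5: x=0 → posterior Dirichlet(12/5, 11/4, 6, 12, 6/5)
obs 6: x=2 → posterior Dirichlet(12/5, 11/4, 7, 12, 6/5)
obs 7: x=3 → posterior Dirichlet(12/5, 11/4, 7, 13, 6/5)
obs 8: x=0 → posterior Dirichlet(17/5, 11/4, 7, 13, 6/5)
obs 9: x=1 → posterior Dirichlet(17/5, 15/4, 7, 13, 6/5)
obs 10: x=2 → posterior Dirichlet(17/5, 15/4, 8, 13, 6/5)
obs 11: x=0 → posterior Dirichlet(22/5, 15/4, 8, 13, 6/5)
obs 12: x=3 → posterior Dirichlet(22/5, 15/4, 8, 14, 6/5)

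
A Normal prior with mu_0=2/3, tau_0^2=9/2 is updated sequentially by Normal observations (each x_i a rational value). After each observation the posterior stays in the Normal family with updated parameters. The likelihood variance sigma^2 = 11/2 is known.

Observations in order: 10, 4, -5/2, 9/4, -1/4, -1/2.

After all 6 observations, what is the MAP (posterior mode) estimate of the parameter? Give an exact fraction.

373/195

obs 1: x=10 → posterior Normal(73/15, 99/40)
obs 2: x=4 → posterior Normal(400/87, 99/58)
obs 3: x=-5/2 → posterior Normal(35/12, 99/76)
obs 4: x=9/4 → posterior Normal(1573/564, 99/94)
obs 5: x=-1/4 → posterior Normal(773/336, 99/112)
obs 6: x=-1/2 → posterior Normal(373/195, 99/130)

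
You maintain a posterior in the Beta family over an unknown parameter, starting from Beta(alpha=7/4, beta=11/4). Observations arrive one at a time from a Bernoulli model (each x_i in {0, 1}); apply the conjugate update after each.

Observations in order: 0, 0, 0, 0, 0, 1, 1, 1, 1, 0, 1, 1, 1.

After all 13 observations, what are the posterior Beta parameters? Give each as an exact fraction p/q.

obs 1: x=0 → posterior Beta(7/4, 15/4)
obs 2: x=0 → posterior Beta(7/4, 19/4)
obs 3: x=0 → posterior Beta(7/4, 23/4)
obs 4: x=0 → posterior Beta(7/4, 27/4)
obs 5: x=0 → posterior Beta(7/4, 31/4)
obs 6: x=1 → posterior Beta(11/4, 31/4)
obs 7: x=1 → posterior Beta(15/4, 31/4)
obs 8: x=1 → posterior Beta(19/4, 31/4)
obs 9: x=1 → posterior Beta(23/4, 31/4)
obs 10: x=0 → posterior Beta(23/4, 35/4)
obs 11: x=1 → posterior Beta(27/4, 35/4)
obs 12: x=1 → posterior Beta(31/4, 35/4)
obs 13: x=1 → posterior Beta(35/4, 35/4)

alpha=35/4, beta=35/4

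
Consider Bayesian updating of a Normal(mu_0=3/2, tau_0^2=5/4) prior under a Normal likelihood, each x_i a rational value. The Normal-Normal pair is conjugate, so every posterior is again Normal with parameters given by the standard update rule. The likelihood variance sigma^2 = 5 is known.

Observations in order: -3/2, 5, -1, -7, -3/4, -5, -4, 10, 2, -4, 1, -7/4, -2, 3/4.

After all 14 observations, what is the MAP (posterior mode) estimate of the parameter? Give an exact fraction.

-1/8

obs 1: x=-3/2 → posterior Normal(9/10, 1)
obs 2: x=5 → posterior Normal(19/12, 5/6)
obs 3: x=-1 → posterior Normal(17/14, 5/7)
obs 4: x=-7 → posterior Normal(3/16, 5/8)
obs 5: x=-3/4 → posterior Normal(1/12, 5/9)
obs 6: x=-5 → posterior Normal(-17/40, 1/2)
obs 7: x=-4 → posterior Normal(-3/4, 5/11)
obs 8: x=10 → posterior Normal(7/48, 5/12)
obs 9: x=2 → posterior Normal(15/52, 5/13)
obs 10: x=-4 → posterior Normal(-1/56, 5/14)
obs 11: x=1 → posterior Normal(1/20, 1/3)
obs 12: x=-7/4 → posterior Normal(-1/16, 5/16)
obs 13: x=-2 → posterior Normal(-3/17, 5/17)
obs 14: x=3/4 → posterior Normal(-1/8, 5/18)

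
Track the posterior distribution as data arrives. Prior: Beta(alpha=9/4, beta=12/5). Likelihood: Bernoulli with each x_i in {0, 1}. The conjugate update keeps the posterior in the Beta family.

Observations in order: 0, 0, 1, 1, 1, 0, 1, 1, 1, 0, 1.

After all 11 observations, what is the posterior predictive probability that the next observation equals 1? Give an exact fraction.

185/313

obs 1: x=0 → posterior Beta(9/4, 17/5)
obs 2: x=0 → posterior Beta(9/4, 22/5)
obs 3: x=1 → posterior Beta(13/4, 22/5)
obs 4: x=1 → posterior Beta(17/4, 22/5)
obs 5: x=1 → posterior Beta(21/4, 22/5)
obs 6: x=0 → posterior Beta(21/4, 27/5)
obs 7: x=1 → posterior Beta(25/4, 27/5)
obs 8: x=1 → posterior Beta(29/4, 27/5)
obs 9: x=1 → posterior Beta(33/4, 27/5)
obs 10: x=0 → posterior Beta(33/4, 32/5)
obs 11: x=1 → posterior Beta(37/4, 32/5)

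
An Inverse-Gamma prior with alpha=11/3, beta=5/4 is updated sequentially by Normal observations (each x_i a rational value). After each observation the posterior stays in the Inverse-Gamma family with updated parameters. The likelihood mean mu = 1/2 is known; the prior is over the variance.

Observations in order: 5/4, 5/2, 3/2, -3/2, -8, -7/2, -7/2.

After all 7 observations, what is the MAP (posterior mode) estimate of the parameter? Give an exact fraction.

5583/784

obs 1: x=5/4 → posterior Inverse-Gamma(25/6, 49/32)
obs 2: x=5/2 → posterior Inverse-Gamma(14/3, 113/32)
obs 3: x=3/2 → posterior Inverse-Gamma(31/6, 129/32)
obs 4: x=-3/2 → posterior Inverse-Gamma(17/3, 193/32)
obs 5: x=-8 → posterior Inverse-Gamma(37/6, 1349/32)
obs 6: x=-7/2 → posterior Inverse-Gamma(20/3, 1605/32)
obs 7: x=-7/2 → posterior Inverse-Gamma(43/6, 1861/32)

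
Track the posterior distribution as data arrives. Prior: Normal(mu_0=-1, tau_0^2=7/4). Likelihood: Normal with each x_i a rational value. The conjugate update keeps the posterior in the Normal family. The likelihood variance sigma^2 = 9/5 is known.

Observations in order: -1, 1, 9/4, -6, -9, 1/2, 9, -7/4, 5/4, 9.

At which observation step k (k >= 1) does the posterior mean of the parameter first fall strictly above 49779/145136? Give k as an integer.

k = 10

obs 1: x=-1 → posterior Normal(-1, 63/71)
obs 2: x=1 → posterior Normal(-18/53, 63/106)
obs 3: x=9/4 → posterior Normal(57/188, 21/47)
obs 4: x=-6 → posterior Normal(-669/704, 63/176)
obs 5: x=-9 → posterior Normal(-1929/844, 63/211)
obs 6: x=1/2 → posterior Normal(-1859/984, 21/82)
obs 7: x=9 → posterior Normal(-599/1124, 63/281)
obs 8: x=-7/4 → posterior Normal(-211/316, 63/316)
obs 9: x=5/4 → posterior Normal(-223/468, 7/39)
obs 10: x=9 → posterior Normal(591/1544, 63/386)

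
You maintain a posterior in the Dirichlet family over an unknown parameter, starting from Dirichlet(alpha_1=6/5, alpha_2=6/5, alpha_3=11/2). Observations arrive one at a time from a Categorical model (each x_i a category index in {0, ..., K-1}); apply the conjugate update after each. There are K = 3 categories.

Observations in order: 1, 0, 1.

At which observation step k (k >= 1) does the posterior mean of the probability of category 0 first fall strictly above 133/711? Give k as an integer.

k = 2

obs 1: x=1 → posterior Dirichlet(6/5, 11/5, 11/2)
obs 2: x=0 → posterior Dirichlet(11/5, 11/5, 11/2)
obs 3: x=1 → posterior Dirichlet(11/5, 16/5, 11/2)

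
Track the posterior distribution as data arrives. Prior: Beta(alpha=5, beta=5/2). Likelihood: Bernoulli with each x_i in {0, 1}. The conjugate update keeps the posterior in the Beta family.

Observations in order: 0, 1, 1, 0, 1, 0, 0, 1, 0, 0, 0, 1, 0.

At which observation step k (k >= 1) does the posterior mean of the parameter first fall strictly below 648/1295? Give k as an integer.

k = 11

obs 1: x=0 → posterior Beta(5, 7/2)
obs 2: x=1 → posterior Beta(6, 7/2)
obs 3: x=1 → posterior Beta(7, 7/2)
obs 4: x=0 → posterior Beta(7, 9/2)
obs 5: x=1 → posterior Beta(8, 9/2)
obs 6: x=0 → posterior Beta(8, 11/2)
obs 7: x=0 → posterior Beta(8, 13/2)
obs 8: x=1 → posterior Beta(9, 13/2)
obs 9: x=0 → posterior Beta(9, 15/2)
obs 10: x=0 → posterior Beta(9, 17/2)
obs 11: x=0 → posterior Beta(9, 19/2)
obs 12: x=1 → posterior Beta(10, 19/2)
obs 13: x=0 → posterior Beta(10, 21/2)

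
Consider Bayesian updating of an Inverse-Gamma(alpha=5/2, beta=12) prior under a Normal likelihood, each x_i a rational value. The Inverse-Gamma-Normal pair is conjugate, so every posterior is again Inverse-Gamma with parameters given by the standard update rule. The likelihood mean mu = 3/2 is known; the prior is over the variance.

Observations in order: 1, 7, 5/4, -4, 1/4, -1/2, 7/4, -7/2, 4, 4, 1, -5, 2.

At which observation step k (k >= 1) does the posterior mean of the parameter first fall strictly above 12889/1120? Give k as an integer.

obs 1: x=1 → posterior Inverse-Gamma(3, 97/8)
obs 2: x=7 → posterior Inverse-Gamma(7/2, 109/4)
obs 3: x=5/4 → posterior Inverse-Gamma(4, 873/32)
obs 4: x=-4 → posterior Inverse-Gamma(9/2, 1357/32)
obs 5: x=1/4 → posterior Inverse-Gamma(5, 691/16)
obs 6: x=-1/2 → posterior Inverse-Gamma(11/2, 723/16)
obs 7: x=7/4 → posterior Inverse-Gamma(6, 1447/32)
obs 8: x=-7/2 → posterior Inverse-Gamma(13/2, 1847/32)
obs 9: x=4 → posterior Inverse-Gamma(7, 1947/32)
obs 10: x=4 → posterior Inverse-Gamma(15/2, 2047/32)
obs 11: x=1 → posterior Inverse-Gamma(8, 2051/32)
obs 12: x=-5 → posterior Inverse-Gamma(17/2, 2727/32)
obs 13: x=2 → posterior Inverse-Gamma(9, 2731/32)

k = 4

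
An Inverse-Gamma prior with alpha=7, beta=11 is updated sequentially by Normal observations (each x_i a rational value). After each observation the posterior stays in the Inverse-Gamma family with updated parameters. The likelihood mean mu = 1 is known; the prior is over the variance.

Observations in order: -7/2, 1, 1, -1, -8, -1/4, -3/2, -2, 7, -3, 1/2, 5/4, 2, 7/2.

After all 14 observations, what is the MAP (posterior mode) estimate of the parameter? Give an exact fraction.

obs 1: x=-7/2 → posterior Inverse-Gamma(15/2, 169/8)
obs 2: x=1 → posterior Inverse-Gamma(8, 169/8)
obs 3: x=1 → posterior Inverse-Gamma(17/2, 169/8)
obs 4: x=-1 → posterior Inverse-Gamma(9, 185/8)
obs 5: x=-8 → posterior Inverse-Gamma(19/2, 509/8)
obs 6: x=-1/4 → posterior Inverse-Gamma(10, 2061/32)
obs 7: x=-3/2 → posterior Inverse-Gamma(21/2, 2161/32)
obs 8: x=-2 → posterior Inverse-Gamma(11, 2305/32)
obs 9: x=7 → posterior Inverse-Gamma(23/2, 2881/32)
obs 10: x=-3 → posterior Inverse-Gamma(12, 3137/32)
obs 11: x=1/2 → posterior Inverse-Gamma(25/2, 3141/32)
obs 12: x=5/4 → posterior Inverse-Gamma(13, 1571/16)
obs 13: x=2 → posterior Inverse-Gamma(27/2, 1579/16)
obs 14: x=7/2 → posterior Inverse-Gamma(14, 1629/16)

543/80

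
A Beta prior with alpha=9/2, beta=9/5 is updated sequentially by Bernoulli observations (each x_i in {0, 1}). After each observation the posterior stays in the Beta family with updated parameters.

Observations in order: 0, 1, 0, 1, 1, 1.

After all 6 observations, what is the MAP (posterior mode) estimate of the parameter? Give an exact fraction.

75/103

obs 1: x=0 → posterior Beta(9/2, 14/5)
obs 2: x=1 → posterior Beta(11/2, 14/5)
obs 3: x=0 → posterior Beta(11/2, 19/5)
obs 4: x=1 → posterior Beta(13/2, 19/5)
obs 5: x=1 → posterior Beta(15/2, 19/5)
obs 6: x=1 → posterior Beta(17/2, 19/5)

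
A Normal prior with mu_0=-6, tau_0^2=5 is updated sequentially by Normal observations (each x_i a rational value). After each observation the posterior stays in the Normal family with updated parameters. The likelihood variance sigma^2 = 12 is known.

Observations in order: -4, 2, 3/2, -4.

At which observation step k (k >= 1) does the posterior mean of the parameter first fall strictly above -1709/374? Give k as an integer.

k = 2

obs 1: x=-4 → posterior Normal(-92/17, 60/17)
obs 2: x=2 → posterior Normal(-41/11, 30/11)
obs 3: x=3/2 → posterior Normal(-149/54, 20/9)
obs 4: x=-4 → posterior Normal(-189/64, 15/8)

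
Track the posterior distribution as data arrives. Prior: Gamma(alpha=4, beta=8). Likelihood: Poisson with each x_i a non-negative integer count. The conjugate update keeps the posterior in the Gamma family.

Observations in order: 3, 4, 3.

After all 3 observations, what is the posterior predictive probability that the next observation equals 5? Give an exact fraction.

obs 1: x=3 → posterior Gamma(7, 9)
obs 2: x=4 → posterior Gamma(11, 10)
obs 3: x=3 → posterior Gamma(14, 11)

45190230196405679/4437222213480873984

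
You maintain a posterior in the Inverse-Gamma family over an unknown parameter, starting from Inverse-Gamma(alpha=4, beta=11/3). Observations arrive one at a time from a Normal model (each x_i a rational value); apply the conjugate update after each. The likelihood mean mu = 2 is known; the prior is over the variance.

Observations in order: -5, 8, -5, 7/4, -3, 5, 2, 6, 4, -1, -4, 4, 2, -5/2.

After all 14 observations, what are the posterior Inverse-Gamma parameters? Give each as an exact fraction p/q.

alpha=11, beta=12703/96

obs 1: x=-5 → posterior Inverse-Gamma(9/2, 169/6)
obs 2: x=8 → posterior Inverse-Gamma(5, 277/6)
obs 3: x=-5 → posterior Inverse-Gamma(11/2, 212/3)
obs 4: x=7/4 → posterior Inverse-Gamma(6, 6787/96)
obs 5: x=-3 → posterior Inverse-Gamma(13/2, 7987/96)
obs 6: x=5 → posterior Inverse-Gamma(7, 8419/96)
obs 7: x=2 → posterior Inverse-Gamma(15/2, 8419/96)
obs 8: x=6 → posterior Inverse-Gamma(8, 9187/96)
obs 9: x=4 → posterior Inverse-Gamma(17/2, 9379/96)
obs 10: x=-1 → posterior Inverse-Gamma(9, 9811/96)
obs 11: x=-4 → posterior Inverse-Gamma(19/2, 11539/96)
obs 12: x=4 → posterior Inverse-Gamma(10, 11731/96)
obs 13: x=2 → posterior Inverse-Gamma(21/2, 11731/96)
obs 14: x=-5/2 → posterior Inverse-Gamma(11, 12703/96)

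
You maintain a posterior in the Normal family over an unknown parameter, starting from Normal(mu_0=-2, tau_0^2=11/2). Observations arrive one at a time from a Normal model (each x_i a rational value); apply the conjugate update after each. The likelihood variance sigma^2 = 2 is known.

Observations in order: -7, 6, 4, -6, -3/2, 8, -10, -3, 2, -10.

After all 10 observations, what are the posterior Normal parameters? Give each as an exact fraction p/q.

mu_0=-401/228, tau_0^2=11/57

obs 1: x=-7 → posterior Normal(-17/3, 22/15)
obs 2: x=6 → posterior Normal(-19/26, 11/13)
obs 3: x=4 → posterior Normal(25/37, 22/37)
obs 4: x=-6 → posterior Normal(-41/48, 11/24)
obs 5: x=-3/2 → posterior Normal(-115/118, 22/59)
obs 6: x=8 → posterior Normal(61/140, 11/35)
obs 7: x=-10 → posterior Normal(-53/54, 22/81)
obs 8: x=-3 → posterior Normal(-225/184, 11/46)
obs 9: x=2 → posterior Normal(-181/206, 22/103)
obs 10: x=-10 → posterior Normal(-401/228, 11/57)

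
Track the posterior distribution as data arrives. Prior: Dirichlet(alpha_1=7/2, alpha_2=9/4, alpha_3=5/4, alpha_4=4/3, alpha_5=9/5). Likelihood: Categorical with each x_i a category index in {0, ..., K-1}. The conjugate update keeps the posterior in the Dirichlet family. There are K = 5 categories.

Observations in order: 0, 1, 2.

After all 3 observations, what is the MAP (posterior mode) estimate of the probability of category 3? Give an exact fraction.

5/122

obs 1: x=0 → posterior Dirichlet(9/2, 9/4, 5/4, 4/3, 9/5)
obs 2: x=1 → posterior Dirichlet(9/2, 13/4, 5/4, 4/3, 9/5)
obs 3: x=2 → posterior Dirichlet(9/2, 13/4, 9/4, 4/3, 9/5)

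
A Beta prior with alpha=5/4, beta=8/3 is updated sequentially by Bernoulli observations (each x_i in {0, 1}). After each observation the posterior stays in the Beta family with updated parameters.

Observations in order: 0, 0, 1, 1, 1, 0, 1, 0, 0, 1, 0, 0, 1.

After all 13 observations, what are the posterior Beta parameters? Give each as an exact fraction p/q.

obs 1: x=0 → posterior Beta(5/4, 11/3)
obs 2: x=0 → posterior Beta(5/4, 14/3)
obs 3: x=1 → posterior Beta(9/4, 14/3)
obs 4: x=1 → posterior Beta(13/4, 14/3)
obs 5: x=1 → posterior Beta(17/4, 14/3)
obs 6: x=0 → posterior Beta(17/4, 17/3)
obs 7: x=1 → posterior Beta(21/4, 17/3)
obs 8: x=0 → posterior Beta(21/4, 20/3)
obs 9: x=0 → posterior Beta(21/4, 23/3)
obs 10: x=1 → posterior Beta(25/4, 23/3)
obs 11: x=0 → posterior Beta(25/4, 26/3)
obs 12: x=0 → posterior Beta(25/4, 29/3)
obs 13: x=1 → posterior Beta(29/4, 29/3)

alpha=29/4, beta=29/3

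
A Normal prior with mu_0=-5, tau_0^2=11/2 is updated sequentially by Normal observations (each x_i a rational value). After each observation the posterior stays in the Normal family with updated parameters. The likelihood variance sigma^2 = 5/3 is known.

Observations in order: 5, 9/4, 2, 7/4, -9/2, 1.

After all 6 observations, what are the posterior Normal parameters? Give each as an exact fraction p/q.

mu_0=395/416, tau_0^2=55/208

obs 1: x=5 → posterior Normal(115/43, 55/43)
obs 2: x=9/4 → posterior Normal(757/304, 55/76)
obs 3: x=2 → posterior Normal(1021/436, 55/109)
obs 4: x=7/4 → posterior Normal(313/142, 55/142)
obs 5: x=-9/2 → posterior Normal(47/50, 11/35)
obs 6: x=1 → posterior Normal(395/416, 55/208)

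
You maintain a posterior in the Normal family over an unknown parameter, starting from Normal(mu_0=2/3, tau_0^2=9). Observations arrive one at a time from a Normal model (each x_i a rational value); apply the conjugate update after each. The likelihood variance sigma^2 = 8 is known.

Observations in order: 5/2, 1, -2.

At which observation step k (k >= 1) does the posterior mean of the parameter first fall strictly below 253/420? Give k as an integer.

k = 3

obs 1: x=5/2 → posterior Normal(167/102, 72/17)
obs 2: x=1 → posterior Normal(17/12, 36/13)
obs 3: x=-2 → posterior Normal(113/210, 72/35)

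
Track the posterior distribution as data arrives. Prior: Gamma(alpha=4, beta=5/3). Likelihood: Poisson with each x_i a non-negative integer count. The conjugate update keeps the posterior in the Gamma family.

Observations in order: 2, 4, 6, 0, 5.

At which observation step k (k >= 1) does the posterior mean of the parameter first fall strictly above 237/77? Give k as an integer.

obs 1: x=2 → posterior Gamma(6, 8/3)
obs 2: x=4 → posterior Gamma(10, 11/3)
obs 3: x=6 → posterior Gamma(16, 14/3)
obs 4: x=0 → posterior Gamma(16, 17/3)
obs 5: x=5 → posterior Gamma(21, 20/3)

k = 3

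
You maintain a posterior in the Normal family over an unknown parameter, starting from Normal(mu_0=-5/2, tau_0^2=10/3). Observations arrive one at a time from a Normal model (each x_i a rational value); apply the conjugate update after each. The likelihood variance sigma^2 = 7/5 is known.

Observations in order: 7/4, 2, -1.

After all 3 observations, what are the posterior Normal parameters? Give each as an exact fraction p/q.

obs 1: x=7/4 → posterior Normal(35/71, 70/71)
obs 2: x=2 → posterior Normal(135/121, 70/121)
obs 3: x=-1 → posterior Normal(85/171, 70/171)

mu_0=85/171, tau_0^2=70/171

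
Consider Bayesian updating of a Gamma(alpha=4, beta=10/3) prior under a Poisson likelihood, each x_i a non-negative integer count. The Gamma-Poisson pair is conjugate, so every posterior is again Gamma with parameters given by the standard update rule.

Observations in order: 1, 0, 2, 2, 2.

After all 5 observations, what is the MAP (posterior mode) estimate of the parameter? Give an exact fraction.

obs 1: x=1 → posterior Gamma(5, 13/3)
obs 2: x=0 → posterior Gamma(5, 16/3)
obs 3: x=2 → posterior Gamma(7, 19/3)
obs 4: x=2 → posterior Gamma(9, 22/3)
obs 5: x=2 → posterior Gamma(11, 25/3)

6/5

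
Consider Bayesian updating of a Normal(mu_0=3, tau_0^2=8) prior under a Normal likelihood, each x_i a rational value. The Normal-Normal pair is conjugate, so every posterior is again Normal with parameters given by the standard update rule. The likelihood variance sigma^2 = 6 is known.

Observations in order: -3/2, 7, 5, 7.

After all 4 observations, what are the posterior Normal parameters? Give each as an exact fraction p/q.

mu_0=79/19, tau_0^2=24/19

obs 1: x=-3/2 → posterior Normal(3/7, 24/7)
obs 2: x=7 → posterior Normal(31/11, 24/11)
obs 3: x=5 → posterior Normal(17/5, 8/5)
obs 4: x=7 → posterior Normal(79/19, 24/19)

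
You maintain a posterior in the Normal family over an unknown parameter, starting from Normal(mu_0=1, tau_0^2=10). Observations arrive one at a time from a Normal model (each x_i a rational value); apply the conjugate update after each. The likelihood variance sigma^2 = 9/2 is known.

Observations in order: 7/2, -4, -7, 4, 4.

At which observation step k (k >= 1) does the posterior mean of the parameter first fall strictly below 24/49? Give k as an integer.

k = 2

obs 1: x=7/2 → posterior Normal(79/29, 90/29)
obs 2: x=-4 → posterior Normal(-1/49, 90/49)
obs 3: x=-7 → posterior Normal(-47/23, 30/23)
obs 4: x=4 → posterior Normal(-61/89, 90/89)
obs 5: x=4 → posterior Normal(19/109, 90/109)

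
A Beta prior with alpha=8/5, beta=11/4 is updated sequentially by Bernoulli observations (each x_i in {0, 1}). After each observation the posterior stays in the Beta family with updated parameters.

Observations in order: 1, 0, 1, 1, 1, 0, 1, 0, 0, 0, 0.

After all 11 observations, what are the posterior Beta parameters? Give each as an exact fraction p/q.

obs 1: x=1 → posterior Beta(13/5, 11/4)
obs 2: x=0 → posterior Beta(13/5, 15/4)
obs 3: x=1 → posterior Beta(18/5, 15/4)
obs 4: x=1 → posterior Beta(23/5, 15/4)
obs 5: x=1 → posterior Beta(28/5, 15/4)
obs 6: x=0 → posterior Beta(28/5, 19/4)
obs 7: x=1 → posterior Beta(33/5, 19/4)
obs 8: x=0 → posterior Beta(33/5, 23/4)
obs 9: x=0 → posterior Beta(33/5, 27/4)
obs 10: x=0 → posterior Beta(33/5, 31/4)
obs 11: x=0 → posterior Beta(33/5, 35/4)

alpha=33/5, beta=35/4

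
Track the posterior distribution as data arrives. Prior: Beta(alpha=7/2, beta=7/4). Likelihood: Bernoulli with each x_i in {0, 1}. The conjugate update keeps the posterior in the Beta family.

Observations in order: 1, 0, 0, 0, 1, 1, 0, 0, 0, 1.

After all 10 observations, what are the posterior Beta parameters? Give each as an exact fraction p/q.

alpha=15/2, beta=31/4

obs 1: x=1 → posterior Beta(9/2, 7/4)
obs 2: x=0 → posterior Beta(9/2, 11/4)
obs 3: x=0 → posterior Beta(9/2, 15/4)
obs 4: x=0 → posterior Beta(9/2, 19/4)
obs 5: x=1 → posterior Beta(11/2, 19/4)
obs 6: x=1 → posterior Beta(13/2, 19/4)
obs 7: x=0 → posterior Beta(13/2, 23/4)
obs 8: x=0 → posterior Beta(13/2, 27/4)
obs 9: x=0 → posterior Beta(13/2, 31/4)
obs 10: x=1 → posterior Beta(15/2, 31/4)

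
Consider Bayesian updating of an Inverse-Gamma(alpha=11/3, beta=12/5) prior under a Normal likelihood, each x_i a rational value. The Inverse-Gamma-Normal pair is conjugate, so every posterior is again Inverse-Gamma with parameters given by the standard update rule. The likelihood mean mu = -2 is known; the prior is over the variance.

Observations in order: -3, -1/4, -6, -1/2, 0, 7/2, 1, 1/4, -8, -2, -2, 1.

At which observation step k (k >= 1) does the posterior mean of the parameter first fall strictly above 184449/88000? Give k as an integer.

obs 1: x=-3 → posterior Inverse-Gamma(25/6, 29/10)
obs 2: x=-1/4 → posterior Inverse-Gamma(14/3, 709/160)
obs 3: x=-6 → posterior Inverse-Gamma(31/6, 1989/160)
obs 4: x=-1/2 → posterior Inverse-Gamma(17/3, 2169/160)
obs 5: x=0 → posterior Inverse-Gamma(37/6, 2489/160)
obs 6: x=7/2 → posterior Inverse-Gamma(20/3, 4909/160)
obs 7: x=1 → posterior Inverse-Gamma(43/6, 5629/160)
obs 8: x=1/4 → posterior Inverse-Gamma(23/3, 3017/80)
obs 9: x=-8 → posterior Inverse-Gamma(49/6, 4457/80)
obs 10: x=-2 → posterior Inverse-Gamma(26/3, 4457/80)
obs 11: x=-2 → posterior Inverse-Gamma(55/6, 4457/80)
obs 12: x=1 → posterior Inverse-Gamma(29/3, 4817/80)

k = 3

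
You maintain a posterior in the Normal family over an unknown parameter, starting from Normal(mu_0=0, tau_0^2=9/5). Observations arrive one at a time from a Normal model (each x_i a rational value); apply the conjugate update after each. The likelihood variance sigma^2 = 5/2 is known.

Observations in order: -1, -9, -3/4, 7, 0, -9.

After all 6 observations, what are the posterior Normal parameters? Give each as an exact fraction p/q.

mu_0=-459/266, tau_0^2=45/133

obs 1: x=-1 → posterior Normal(-18/43, 45/43)
obs 2: x=-9 → posterior Normal(-180/61, 45/61)
obs 3: x=-3/4 → posterior Normal(-387/158, 45/79)
obs 4: x=7 → posterior Normal(-135/194, 45/97)
obs 5: x=0 → posterior Normal(-27/46, 9/23)
obs 6: x=-9 → posterior Normal(-459/266, 45/133)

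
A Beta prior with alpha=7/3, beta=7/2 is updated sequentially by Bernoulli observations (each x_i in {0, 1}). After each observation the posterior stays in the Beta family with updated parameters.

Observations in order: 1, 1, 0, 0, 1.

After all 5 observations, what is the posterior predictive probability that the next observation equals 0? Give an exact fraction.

obs 1: x=1 → posterior Beta(10/3, 7/2)
obs 2: x=1 → posterior Beta(13/3, 7/2)
obs 3: x=0 → posterior Beta(13/3, 9/2)
obs 4: x=0 → posterior Beta(13/3, 11/2)
obs 5: x=1 → posterior Beta(16/3, 11/2)

33/65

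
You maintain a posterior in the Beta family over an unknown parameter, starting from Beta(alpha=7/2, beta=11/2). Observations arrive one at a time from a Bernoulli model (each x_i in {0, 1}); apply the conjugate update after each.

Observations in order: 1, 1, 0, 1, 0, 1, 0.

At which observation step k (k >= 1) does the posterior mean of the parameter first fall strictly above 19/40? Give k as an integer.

k = 2

obs 1: x=1 → posterior Beta(9/2, 11/2)
obs 2: x=1 → posterior Beta(11/2, 11/2)
obs 3: x=0 → posterior Beta(11/2, 13/2)
obs 4: x=1 → posterior Beta(13/2, 13/2)
obs 5: x=0 → posterior Beta(13/2, 15/2)
obs 6: x=1 → posterior Beta(15/2, 15/2)
obs 7: x=0 → posterior Beta(15/2, 17/2)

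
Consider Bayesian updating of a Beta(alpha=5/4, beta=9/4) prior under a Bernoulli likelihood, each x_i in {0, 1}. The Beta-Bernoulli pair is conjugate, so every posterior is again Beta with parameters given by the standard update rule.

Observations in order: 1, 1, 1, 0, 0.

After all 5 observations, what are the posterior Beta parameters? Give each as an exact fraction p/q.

obs 1: x=1 → posterior Beta(9/4, 9/4)
obs 2: x=1 → posterior Beta(13/4, 9/4)
obs 3: x=1 → posterior Beta(17/4, 9/4)
obs 4: x=0 → posterior Beta(17/4, 13/4)
obs 5: x=0 → posterior Beta(17/4, 17/4)

alpha=17/4, beta=17/4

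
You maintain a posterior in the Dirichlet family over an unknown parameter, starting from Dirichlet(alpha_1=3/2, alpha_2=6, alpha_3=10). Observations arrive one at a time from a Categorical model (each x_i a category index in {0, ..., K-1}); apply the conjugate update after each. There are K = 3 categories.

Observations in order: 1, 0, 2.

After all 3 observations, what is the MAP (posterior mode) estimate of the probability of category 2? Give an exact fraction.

4/7

obs 1: x=1 → posterior Dirichlet(3/2, 7, 10)
obs 2: x=0 → posterior Dirichlet(5/2, 7, 10)
obs 3: x=2 → posterior Dirichlet(5/2, 7, 11)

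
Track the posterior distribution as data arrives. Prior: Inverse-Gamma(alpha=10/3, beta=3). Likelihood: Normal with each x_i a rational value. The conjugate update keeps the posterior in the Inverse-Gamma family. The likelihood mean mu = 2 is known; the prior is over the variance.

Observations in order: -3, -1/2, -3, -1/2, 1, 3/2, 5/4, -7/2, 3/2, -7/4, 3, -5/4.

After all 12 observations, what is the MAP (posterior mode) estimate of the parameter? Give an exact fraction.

6069/992

obs 1: x=-3 → posterior Inverse-Gamma(23/6, 31/2)
obs 2: x=-1/2 → posterior Inverse-Gamma(13/3, 149/8)
obs 3: x=-3 → posterior Inverse-Gamma(29/6, 249/8)
obs 4: x=-1/2 → posterior Inverse-Gamma(16/3, 137/4)
obs 5: x=1 → posterior Inverse-Gamma(35/6, 139/4)
obs 6: x=3/2 → posterior Inverse-Gamma(19/3, 279/8)
obs 7: x=5/4 → posterior Inverse-Gamma(41/6, 1125/32)
obs 8: x=-7/2 → posterior Inverse-Gamma(22/3, 1609/32)
obs 9: x=3/2 → posterior Inverse-Gamma(47/6, 1613/32)
obs 10: x=-7/4 → posterior Inverse-Gamma(25/3, 919/16)
obs 11: x=3 → posterior Inverse-Gamma(53/6, 927/16)
obs 12: x=-5/4 → posterior Inverse-Gamma(28/3, 2023/32)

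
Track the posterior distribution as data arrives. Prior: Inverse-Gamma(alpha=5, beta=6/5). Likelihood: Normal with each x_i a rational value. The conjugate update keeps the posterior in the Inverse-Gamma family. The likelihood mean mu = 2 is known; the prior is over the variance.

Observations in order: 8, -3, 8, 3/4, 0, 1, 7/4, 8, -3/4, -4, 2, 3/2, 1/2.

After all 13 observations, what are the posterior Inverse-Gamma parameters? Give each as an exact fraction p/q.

alpha=23/2, beta=15047/160

obs 1: x=8 → posterior Inverse-Gamma(11/2, 96/5)
obs 2: x=-3 → posterior Inverse-Gamma(6, 317/10)
obs 3: x=8 → posterior Inverse-Gamma(13/2, 497/10)
obs 4: x=3/4 → posterior Inverse-Gamma(7, 8077/160)
obs 5: x=0 → posterior Inverse-Gamma(15/2, 8397/160)
obs 6: x=1 → posterior Inverse-Gamma(8, 8477/160)
obs 7: x=7/4 → posterior Inverse-Gamma(17/2, 4241/80)
obs 8: x=8 → posterior Inverse-Gamma(9, 5681/80)
obs 9: x=-3/4 → posterior Inverse-Gamma(19/2, 11967/160)
obs 10: x=-4 → posterior Inverse-Gamma(10, 14847/160)
obs 11: x=2 → posterior Inverse-Gamma(21/2, 14847/160)
obs 12: x=3/2 → posterior Inverse-Gamma(11, 14867/160)
obs 13: x=1/2 → posterior Inverse-Gamma(23/2, 15047/160)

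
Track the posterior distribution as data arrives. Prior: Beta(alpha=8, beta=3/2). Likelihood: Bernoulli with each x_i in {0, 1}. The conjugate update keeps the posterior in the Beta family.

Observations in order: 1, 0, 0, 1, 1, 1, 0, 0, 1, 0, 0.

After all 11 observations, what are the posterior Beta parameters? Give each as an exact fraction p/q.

alpha=13, beta=15/2

obs 1: x=1 → posterior Beta(9, 3/2)
obs 2: x=0 → posterior Beta(9, 5/2)
obs 3: x=0 → posterior Beta(9, 7/2)
obs 4: x=1 → posterior Beta(10, 7/2)
obs 5: x=1 → posterior Beta(11, 7/2)
obs 6: x=1 → posterior Beta(12, 7/2)
obs 7: x=0 → posterior Beta(12, 9/2)
obs 8: x=0 → posterior Beta(12, 11/2)
obs 9: x=1 → posterior Beta(13, 11/2)
obs 10: x=0 → posterior Beta(13, 13/2)
obs 11: x=0 → posterior Beta(13, 15/2)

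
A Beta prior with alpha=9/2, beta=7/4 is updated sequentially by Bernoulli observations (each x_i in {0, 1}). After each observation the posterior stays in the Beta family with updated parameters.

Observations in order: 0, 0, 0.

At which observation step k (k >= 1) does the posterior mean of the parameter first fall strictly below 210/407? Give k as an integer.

obs 1: x=0 → posterior Beta(9/2, 11/4)
obs 2: x=0 → posterior Beta(9/2, 15/4)
obs 3: x=0 → posterior Beta(9/2, 19/4)

k = 3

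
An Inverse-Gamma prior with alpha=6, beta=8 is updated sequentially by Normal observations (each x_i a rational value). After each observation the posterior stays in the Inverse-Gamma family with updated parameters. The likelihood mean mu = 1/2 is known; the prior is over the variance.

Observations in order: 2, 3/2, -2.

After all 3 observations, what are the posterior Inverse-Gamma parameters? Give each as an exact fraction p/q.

obs 1: x=2 → posterior Inverse-Gamma(13/2, 73/8)
obs 2: x=3/2 → posterior Inverse-Gamma(7, 77/8)
obs 3: x=-2 → posterior Inverse-Gamma(15/2, 51/4)

alpha=15/2, beta=51/4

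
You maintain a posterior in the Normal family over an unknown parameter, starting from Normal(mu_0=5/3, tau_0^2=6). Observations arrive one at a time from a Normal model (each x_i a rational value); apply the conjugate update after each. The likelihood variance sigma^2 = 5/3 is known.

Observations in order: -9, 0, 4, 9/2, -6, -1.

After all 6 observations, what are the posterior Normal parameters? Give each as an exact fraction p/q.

mu_0=-380/339, tau_0^2=30/113

obs 1: x=-9 → posterior Normal(-461/69, 30/23)
obs 2: x=0 → posterior Normal(-461/123, 30/41)
obs 3: x=4 → posterior Normal(-245/177, 30/59)
obs 4: x=9/2 → posterior Normal(-2/231, 30/77)
obs 5: x=-6 → posterior Normal(-326/285, 6/19)
obs 6: x=-1 → posterior Normal(-380/339, 30/113)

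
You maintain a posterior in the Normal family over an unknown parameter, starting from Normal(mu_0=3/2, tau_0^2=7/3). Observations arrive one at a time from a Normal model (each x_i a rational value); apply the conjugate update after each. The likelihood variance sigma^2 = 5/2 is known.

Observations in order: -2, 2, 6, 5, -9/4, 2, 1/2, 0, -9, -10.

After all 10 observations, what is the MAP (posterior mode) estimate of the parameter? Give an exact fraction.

-86/155

obs 1: x=-2 → posterior Normal(-11/58, 35/29)
obs 2: x=2 → posterior Normal(45/86, 35/43)
obs 3: x=6 → posterior Normal(71/38, 35/57)
obs 4: x=5 → posterior Normal(353/142, 35/71)
obs 5: x=-9/4 → posterior Normal(29/17, 7/17)
obs 6: x=2 → posterior Normal(173/99, 35/99)
obs 7: x=1/2 → posterior Normal(180/113, 35/113)
obs 8: x=0 → posterior Normal(180/127, 35/127)
obs 9: x=-9 → posterior Normal(18/47, 35/141)
obs 10: x=-10 → posterior Normal(-86/155, 7/31)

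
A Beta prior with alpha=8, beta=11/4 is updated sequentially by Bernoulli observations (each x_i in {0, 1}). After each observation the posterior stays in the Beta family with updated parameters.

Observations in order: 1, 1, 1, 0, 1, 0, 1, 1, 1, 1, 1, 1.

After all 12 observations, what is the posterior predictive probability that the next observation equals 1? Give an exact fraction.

72/91

obs 1: x=1 → posterior Beta(9, 11/4)
obs 2: x=1 → posterior Beta(10, 11/4)
obs 3: x=1 → posterior Beta(11, 11/4)
obs 4: x=0 → posterior Beta(11, 15/4)
obs 5: x=1 → posterior Beta(12, 15/4)
obs 6: x=0 → posterior Beta(12, 19/4)
obs 7: x=1 → posterior Beta(13, 19/4)
obs 8: x=1 → posterior Beta(14, 19/4)
obs 9: x=1 → posterior Beta(15, 19/4)
obs 10: x=1 → posterior Beta(16, 19/4)
obs 11: x=1 → posterior Beta(17, 19/4)
obs 12: x=1 → posterior Beta(18, 19/4)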